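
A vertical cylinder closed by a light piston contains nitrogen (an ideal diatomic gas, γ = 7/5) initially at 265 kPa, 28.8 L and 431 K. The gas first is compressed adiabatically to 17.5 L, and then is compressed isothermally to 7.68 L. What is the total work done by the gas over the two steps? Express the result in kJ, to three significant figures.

W_total ≈ -11.9 kJ

Step 1 (adiabatic): W = (P₁V₁ − P₂V₂)/(γ−1) = (7632 − 9315)/0.4 = -4207 J.
After step 1: P = 532.3 kPa, V = 17.5 L, T = 526 K.
Step 2 (isothermal): W = P₁V₁ ln(V₂/V₁) = (9315) ln(7.68/17.5) = -7672 J.
W_total = -4207 − 7672 = -11879 J.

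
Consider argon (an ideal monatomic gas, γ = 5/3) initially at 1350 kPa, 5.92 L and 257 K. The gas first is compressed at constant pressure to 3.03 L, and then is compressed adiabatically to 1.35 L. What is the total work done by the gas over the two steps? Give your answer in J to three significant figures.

W_total ≈ -8280 J

Step 1 (isobaric): W = PΔV = (1350 kPa)(3.03 − 5.92 L) = -3902 J.
After step 1: P = 1350 kPa, V = 3.03 L, T = 131.5 K.
Step 2 (adiabatic): W = (P₁V₁ − P₂V₂)/(γ−1) = (4090 − 7012)/0.667 = -4382 J.
W_total = -3902 − 4382 = -8284 J.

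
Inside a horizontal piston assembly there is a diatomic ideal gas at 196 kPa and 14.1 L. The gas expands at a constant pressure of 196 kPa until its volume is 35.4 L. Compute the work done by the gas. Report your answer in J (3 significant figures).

W ≈ 4170 J

Isobaric: W = P ΔV.
W = (196 kPa)(35.4 − 14.1 L) = (196)(21.3) = 4175 J.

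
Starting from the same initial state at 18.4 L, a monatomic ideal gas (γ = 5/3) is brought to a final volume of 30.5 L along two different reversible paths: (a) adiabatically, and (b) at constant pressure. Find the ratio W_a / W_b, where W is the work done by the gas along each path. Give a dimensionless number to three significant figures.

Path (a) adiabatic: W = P₁V₁(1 − (V₁/V₂)^(γ−1))/(γ−1) → W_a/(P₁V₁) = 0.429.
Path (b) isobaric: W = P₁(V₂ − V₁) → W_b/(P₁V₁) = 0.6576.
W_a / W_b = 0.429 / 0.6576 = 0.6524.

W_a / W_b ≈ 0.652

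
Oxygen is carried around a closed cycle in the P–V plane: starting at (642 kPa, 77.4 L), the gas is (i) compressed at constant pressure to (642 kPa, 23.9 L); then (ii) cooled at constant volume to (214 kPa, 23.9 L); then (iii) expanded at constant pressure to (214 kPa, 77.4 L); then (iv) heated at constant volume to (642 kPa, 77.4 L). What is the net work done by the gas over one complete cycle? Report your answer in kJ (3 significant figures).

W_net ≈ -22.9 kJ

Constant-volume legs do no work.
W(i) = (642)(23.9 − 77.4) = -34347 J; W(iii) = (214)(77.4 − 23.9) = 11449 J.
W_net = -34347 + 11449 = -22898 J (the counter-clockwise enclosed area).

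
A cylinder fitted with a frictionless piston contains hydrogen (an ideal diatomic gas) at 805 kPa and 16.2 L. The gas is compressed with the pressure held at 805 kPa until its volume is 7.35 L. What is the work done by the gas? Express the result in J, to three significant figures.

W ≈ -7120 J

Isobaric: W = P ΔV.
W = (805 kPa)(7.35 − 16.2 L) = (805)(-8.85) = -7124 J.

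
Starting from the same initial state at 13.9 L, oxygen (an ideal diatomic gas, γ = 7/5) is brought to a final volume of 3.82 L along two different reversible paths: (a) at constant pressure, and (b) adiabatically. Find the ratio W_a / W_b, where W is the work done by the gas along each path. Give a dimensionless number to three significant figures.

Path (a) isobaric: W = P₁(V₂ − V₁) → W_a/(P₁V₁) = -0.7252.
Path (b) adiabatic: W = P₁V₁(1 − (V₁/V₂)^(γ−1))/(γ−1) → W_b/(P₁V₁) = -1.691.
W_a / W_b = -0.7252 / -1.691 = 0.4288.

W_a / W_b ≈ 0.429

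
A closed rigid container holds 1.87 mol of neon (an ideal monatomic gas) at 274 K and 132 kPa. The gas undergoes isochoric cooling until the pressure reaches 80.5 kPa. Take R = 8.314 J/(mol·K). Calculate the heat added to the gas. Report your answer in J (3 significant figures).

Constant volume ⇒ W = 0, so Q = ΔU = nCᵥΔT with Cᵥ = 3R/2 = 12.47 J/(mol·K).
At constant V, T₂/T₁ = P₂/P₁ ⇒ ΔT = T₁(P₂/P₁ − 1) = 274·(80.5/132 − 1) = -106.9 K.
ΔU = (1.87)(12.47)(-106.9) = -2493 J.

Q ≈ -2490 J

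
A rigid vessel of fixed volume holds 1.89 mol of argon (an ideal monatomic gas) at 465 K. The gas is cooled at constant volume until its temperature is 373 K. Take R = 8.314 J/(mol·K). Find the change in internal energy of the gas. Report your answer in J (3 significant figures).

Constant volume ⇒ W = 0, so Q = ΔU = nCᵥΔT with Cᵥ = 3R/2 = 12.47 J/(mol·K).
ΔU = (1.89)(12.47)(373 − 465) = -2168 J.

ΔU ≈ -2170 J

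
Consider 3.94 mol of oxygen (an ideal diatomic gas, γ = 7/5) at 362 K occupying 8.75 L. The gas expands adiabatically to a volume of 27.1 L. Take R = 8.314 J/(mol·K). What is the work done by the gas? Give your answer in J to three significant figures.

Adiabatic: TV^(γ−1) = const with γ = 7/5.
T₂ = T₁ (V₁/V₂)^(γ−1) = 362 × (8.75/27.1)^0.4 = 362 × 0.6362 = 230.3 K.
W_by = nCᵥ(T₁ − T₂) = (3.94)(20.79)(362 − 230.3) = 10784 J.

W ≈ 10800 J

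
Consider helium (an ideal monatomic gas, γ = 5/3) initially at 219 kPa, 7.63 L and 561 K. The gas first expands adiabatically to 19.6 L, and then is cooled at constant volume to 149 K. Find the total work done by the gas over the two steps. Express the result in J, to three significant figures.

Step 1 (adiabatic): W = (P₁V₁ − P₂V₂)/(γ−1) = (1671 − 890.9)/0.667 = 1170 J.
Step 2 (isochoric): W = 0 (constant volume).
W_total = 1170 + 0 = 1170 J.

W_total ≈ 1170 J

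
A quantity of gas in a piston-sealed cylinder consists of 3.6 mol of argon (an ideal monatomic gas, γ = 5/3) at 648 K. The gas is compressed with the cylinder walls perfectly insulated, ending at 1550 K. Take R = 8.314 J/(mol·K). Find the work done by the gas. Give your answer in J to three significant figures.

Adiabatic ⇒ Q = 0, so W_by = −ΔU = nCᵥ(T₁ − T₂).
Cᵥ = 3R/2 = 12.47 J/(mol·K).
W = (3.6)(12.47)(648 − 1550) = -40496 J.

W ≈ -40500 J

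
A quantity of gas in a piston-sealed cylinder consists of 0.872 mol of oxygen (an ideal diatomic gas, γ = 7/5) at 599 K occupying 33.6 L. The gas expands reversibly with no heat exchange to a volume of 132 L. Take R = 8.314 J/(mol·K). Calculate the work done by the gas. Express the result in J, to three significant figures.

W ≈ 4580 J

Adiabatic: TV^(γ−1) = const with γ = 7/5.
T₂ = T₁ (V₁/V₂)^(γ−1) = 599 × (33.6/132)^0.4 = 599 × 0.5785 = 346.5 K.
W_by = nCᵥ(T₁ − T₂) = (0.872)(20.79)(599 − 346.5) = 4576 J.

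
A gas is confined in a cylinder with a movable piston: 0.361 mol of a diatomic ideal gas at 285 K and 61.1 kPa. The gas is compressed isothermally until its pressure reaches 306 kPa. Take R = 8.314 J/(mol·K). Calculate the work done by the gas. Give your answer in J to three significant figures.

W ≈ -1380 J

Isothermal process: W = nRT ln(V₂/V₁) = nRT ln(P₁/P₂).
W = (0.361)(8.314)(285) × ln(61.1/306)
  = 855.4 × ln(0.1997) = 855.4 × -1.611
W_by_gas = -1378 J.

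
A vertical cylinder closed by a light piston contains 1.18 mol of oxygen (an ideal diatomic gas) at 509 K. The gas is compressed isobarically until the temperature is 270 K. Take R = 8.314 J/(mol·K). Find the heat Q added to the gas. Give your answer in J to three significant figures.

Q ≈ -8210 J

Isobaric: W = nRΔT = (1.18)(8.314)(-239) = -2345 J.
ΔU = nCᵥΔT with Cᵥ = 5R/2: ΔU = (1.18)(20.79)(-239) = -5862 J.
Q = ΔU + W = -5862 − 2345 = -8206 J.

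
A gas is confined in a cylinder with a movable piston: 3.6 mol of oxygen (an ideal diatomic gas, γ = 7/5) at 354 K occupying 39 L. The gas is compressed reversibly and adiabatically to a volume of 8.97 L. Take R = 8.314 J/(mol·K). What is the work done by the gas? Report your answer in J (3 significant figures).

Adiabatic: TV^(γ−1) = const with γ = 7/5.
T₂ = T₁ (V₁/V₂)^(γ−1) = 354 × (39/8.97)^0.4 = 354 × 1.8 = 637.3 K.
W_by = nCᵥ(T₁ − T₂) = (3.6)(20.79)(354 − 637.3) = -21195 J.

W ≈ -21200 J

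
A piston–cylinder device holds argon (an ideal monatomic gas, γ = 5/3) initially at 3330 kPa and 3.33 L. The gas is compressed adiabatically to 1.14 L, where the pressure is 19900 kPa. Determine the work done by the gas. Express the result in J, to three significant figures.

W ≈ -17400 J

Adiabatic: W = (P₁V₁ − P₂V₂)/(γ − 1) with γ = 5/3.
P₁V₁ = 11089 J, P₂V₂ = 22686 J.
W = (11089 − 22686) / 0.6667 = -17396 J.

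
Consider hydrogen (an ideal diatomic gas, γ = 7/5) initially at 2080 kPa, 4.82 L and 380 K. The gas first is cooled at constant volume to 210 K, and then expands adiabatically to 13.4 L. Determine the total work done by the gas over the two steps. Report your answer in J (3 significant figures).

W_total ≈ 4650 J

Step 1 (isochoric): W = 0 (constant volume).
After step 1: P = 1149 kPa (V unchanged).
Step 2 (adiabatic): W = (P₁V₁ − P₂V₂)/(γ−1) = (5540 − 3681)/0.4 = 4650 J.
W_total = 0 + 4650 = 4650 J.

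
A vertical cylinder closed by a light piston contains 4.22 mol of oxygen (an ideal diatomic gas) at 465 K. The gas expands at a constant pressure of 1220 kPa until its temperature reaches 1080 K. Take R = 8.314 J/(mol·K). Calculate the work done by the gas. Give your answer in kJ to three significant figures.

W ≈ 21.6 kJ

Isobaric: W = P ΔV = nR ΔT.
W = (4.22)(8.314)(1080 − 465) = 21577 J.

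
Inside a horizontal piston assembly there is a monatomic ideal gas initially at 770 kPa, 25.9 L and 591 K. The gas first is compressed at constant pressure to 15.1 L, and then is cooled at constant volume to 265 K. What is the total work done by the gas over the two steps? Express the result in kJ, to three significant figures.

Step 1 (isobaric): W = PΔV = (770 kPa)(15.1 − 25.9 L) = -8316 J.
Step 2 (isochoric): W = 0 (constant volume).
W_total = -8316 + 0 = -8316 J.

W_total ≈ -8.32 kJ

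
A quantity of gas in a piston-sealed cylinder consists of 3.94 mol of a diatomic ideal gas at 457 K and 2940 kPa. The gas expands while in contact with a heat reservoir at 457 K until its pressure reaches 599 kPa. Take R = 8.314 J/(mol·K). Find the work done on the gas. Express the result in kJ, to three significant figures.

Isothermal process: W = nRT ln(V₂/V₁) = nRT ln(P₁/P₂).
W = (3.94)(8.314)(457) × ln(2940/599)
  = 14970 × ln(4.908) = 14970 × 1.591
W_by_gas = 23816 J; work on gas = −W_by = -23816 J.

W ≈ -23.8 kJ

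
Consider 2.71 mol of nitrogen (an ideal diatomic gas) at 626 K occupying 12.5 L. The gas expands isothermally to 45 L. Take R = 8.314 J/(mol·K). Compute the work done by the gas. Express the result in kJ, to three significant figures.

W ≈ 18.1 kJ

Isothermal: W = nRT ln(V₂/V₁).
W = (2.71)(8.314)(626) × ln(45/12.5)
  = 14104 × 1.281
W_by_gas = 18067 J.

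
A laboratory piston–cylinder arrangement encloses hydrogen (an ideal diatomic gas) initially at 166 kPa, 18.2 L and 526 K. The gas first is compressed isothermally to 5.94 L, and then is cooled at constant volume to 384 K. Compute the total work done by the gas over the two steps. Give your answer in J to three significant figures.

W_total ≈ -3380 J

Step 1 (isothermal): W = P₁V₁ ln(V₂/V₁) = (3021) ln(5.94/18.2) = -3383 J.
Step 2 (isochoric): W = 0 (constant volume).
W_total = -3383 + 0 = -3383 J.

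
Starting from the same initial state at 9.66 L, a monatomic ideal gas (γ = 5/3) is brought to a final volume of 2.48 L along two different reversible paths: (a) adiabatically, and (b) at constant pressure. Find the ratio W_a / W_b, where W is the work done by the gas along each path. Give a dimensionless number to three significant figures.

W_a / W_b ≈ 2.98

Path (a) adiabatic: W = P₁V₁(1 − (V₁/V₂)^(γ−1))/(γ−1) → W_a/(P₁V₁) = -2.213.
Path (b) isobaric: W = P₁(V₂ − V₁) → W_b/(P₁V₁) = -0.7433.
W_a / W_b = -2.213 / -0.7433 = 2.978.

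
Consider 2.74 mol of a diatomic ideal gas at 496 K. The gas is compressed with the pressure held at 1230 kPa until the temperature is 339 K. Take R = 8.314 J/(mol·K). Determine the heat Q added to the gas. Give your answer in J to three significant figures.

Isobaric: W = nRΔT = (2.74)(8.314)(-157) = -3577 J.
ΔU = nCᵥΔT with Cᵥ = 5R/2: ΔU = (2.74)(20.79)(-157) = -8941 J.
Q = ΔU + W = -8941 − 3577 = -12518 J.

Q ≈ -12500 J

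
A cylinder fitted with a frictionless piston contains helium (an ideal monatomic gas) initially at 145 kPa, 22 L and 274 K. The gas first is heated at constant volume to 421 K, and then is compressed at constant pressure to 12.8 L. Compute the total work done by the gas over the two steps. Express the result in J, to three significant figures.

W_total ≈ -2050 J

Step 1 (isochoric): W = 0 (constant volume).
After step 1: P = 222.8 kPa (V unchanged).
Step 2 (isobaric): W = PΔV = (222.8 kPa)(12.8 − 22 L) = -2050 J.
W_total = 0 − 2050 = -2050 J.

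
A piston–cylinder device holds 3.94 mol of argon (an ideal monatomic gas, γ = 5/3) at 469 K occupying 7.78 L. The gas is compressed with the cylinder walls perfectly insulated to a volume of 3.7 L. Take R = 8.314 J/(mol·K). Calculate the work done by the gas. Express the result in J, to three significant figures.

Adiabatic: TV^(γ−1) = const with γ = 5/3.
T₂ = T₁ (V₁/V₂)^(γ−1) = 469 × (7.78/3.7)^0.667 = 469 × 1.641 = 769.8 K.
W_by = nCᵥ(T₁ − T₂) = (3.94)(12.47)(469 − 769.8) = -14778 J.

W ≈ -14800 J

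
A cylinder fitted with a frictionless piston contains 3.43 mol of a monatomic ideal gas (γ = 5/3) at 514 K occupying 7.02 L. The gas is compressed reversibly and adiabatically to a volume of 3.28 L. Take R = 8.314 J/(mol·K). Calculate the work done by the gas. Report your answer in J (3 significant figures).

Adiabatic: TV^(γ−1) = const with γ = 5/3.
T₂ = T₁ (V₁/V₂)^(γ−1) = 514 × (7.02/3.28)^0.667 = 514 × 1.661 = 853.6 K.
W_by = nCᵥ(T₁ − T₂) = (3.43)(12.47)(514 − 853.6) = -14528 J.

W ≈ -14500 J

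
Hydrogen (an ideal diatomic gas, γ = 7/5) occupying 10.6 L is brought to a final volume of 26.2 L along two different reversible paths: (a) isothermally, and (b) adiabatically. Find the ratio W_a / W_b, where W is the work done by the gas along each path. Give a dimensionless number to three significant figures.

W_a / W_b ≈ 1.19

Path (a) isothermal: W = P₁V₁ ln(V₂/V₁) → W_a/(P₁V₁) = 0.9049.
Path (b) adiabatic: W = P₁V₁(1 − (V₁/V₂)^(γ−1))/(γ−1) → W_b/(P₁V₁) = 0.7592.
W_a / W_b = 0.9049 / 0.7592 = 1.192.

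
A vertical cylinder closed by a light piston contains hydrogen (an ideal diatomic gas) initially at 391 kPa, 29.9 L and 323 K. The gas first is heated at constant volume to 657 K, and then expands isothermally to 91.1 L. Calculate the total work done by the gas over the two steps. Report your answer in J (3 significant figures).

Step 1 (isochoric): W = 0 (constant volume).
After step 1: P = 795.3 kPa (V unchanged).
Step 2 (isothermal): W = P₁V₁ ln(V₂/V₁) = (23780) ln(91.1/29.9) = 26493 J.
W_total = 0 + 26493 = 26493 J.

W_total ≈ 26500 J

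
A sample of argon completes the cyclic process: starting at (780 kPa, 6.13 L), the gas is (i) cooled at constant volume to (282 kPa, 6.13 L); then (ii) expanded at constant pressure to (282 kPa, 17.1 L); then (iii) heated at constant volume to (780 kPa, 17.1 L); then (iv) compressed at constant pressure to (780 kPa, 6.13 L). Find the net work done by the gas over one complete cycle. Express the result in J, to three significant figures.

Constant-volume legs do no work.
W(ii) = (282)(17.1 − 6.13) = 3094 J; W(iv) = (780)(6.13 − 17.1) = -8557 J.
W_net = 3094 − 8557 = -5463 J (the counter-clockwise enclosed area).

W_net ≈ -5460 J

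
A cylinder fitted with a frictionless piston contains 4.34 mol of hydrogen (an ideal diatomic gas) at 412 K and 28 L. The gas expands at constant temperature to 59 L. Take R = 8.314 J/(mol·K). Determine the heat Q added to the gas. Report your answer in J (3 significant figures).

Isothermal ⇒ ΔU = 0, so Q = W = nRT ln(V₂/V₁).
Q = (4.34)(8.314)(412) ln(59/28) = 14866 × 0.7453 = 11080 J.

Q ≈ 11100 J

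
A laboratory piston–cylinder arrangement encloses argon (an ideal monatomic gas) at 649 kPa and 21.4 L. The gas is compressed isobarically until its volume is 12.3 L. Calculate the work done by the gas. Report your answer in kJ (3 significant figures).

Isobaric: W = P ΔV.
W = (649 kPa)(12.3 − 21.4 L) = (649)(-9.1) = -5906 J.

W ≈ -5.91 kJ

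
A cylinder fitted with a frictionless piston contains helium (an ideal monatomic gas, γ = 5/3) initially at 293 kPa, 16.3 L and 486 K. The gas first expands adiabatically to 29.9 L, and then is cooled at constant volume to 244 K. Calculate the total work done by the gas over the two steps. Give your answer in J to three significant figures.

Step 1 (adiabatic): W = (P₁V₁ − P₂V₂)/(γ−1) = (4776 − 3187)/0.667 = 2383 J.
Step 2 (isochoric): W = 0 (constant volume).
W_total = 2383 + 0 = 2383 J.

W_total ≈ 2380 J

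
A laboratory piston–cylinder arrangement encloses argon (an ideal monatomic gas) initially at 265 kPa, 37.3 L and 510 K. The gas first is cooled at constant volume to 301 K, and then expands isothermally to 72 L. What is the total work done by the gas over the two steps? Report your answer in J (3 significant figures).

Step 1 (isochoric): W = 0 (constant volume).
After step 1: P = 156.4 kPa (V unchanged).
Step 2 (isothermal): W = P₁V₁ ln(V₂/V₁) = (5834) ln(72/37.3) = 3837 J.
W_total = 0 + 3837 = 3837 J.

W_total ≈ 3840 J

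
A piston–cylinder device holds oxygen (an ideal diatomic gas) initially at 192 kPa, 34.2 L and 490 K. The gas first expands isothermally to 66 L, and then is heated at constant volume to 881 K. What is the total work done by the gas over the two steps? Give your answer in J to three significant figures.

W_total ≈ 4320 J

Step 1 (isothermal): W = P₁V₁ ln(V₂/V₁) = (6566) ln(66/34.2) = 4317 J.
Step 2 (isochoric): W = 0 (constant volume).
W_total = 4317 + 0 = 4317 J.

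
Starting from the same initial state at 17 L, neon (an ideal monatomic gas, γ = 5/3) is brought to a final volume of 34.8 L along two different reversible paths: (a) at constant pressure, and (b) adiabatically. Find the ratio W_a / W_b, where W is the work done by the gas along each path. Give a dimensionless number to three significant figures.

W_a / W_b ≈ 1.84

Path (a) isobaric: W = P₁(V₂ − V₁) → W_a/(P₁V₁) = 1.047.
Path (b) adiabatic: W = P₁V₁(1 − (V₁/V₂)^(γ−1))/(γ−1) → W_b/(P₁V₁) = 0.5696.
W_a / W_b = 1.047 / 0.5696 = 1.838.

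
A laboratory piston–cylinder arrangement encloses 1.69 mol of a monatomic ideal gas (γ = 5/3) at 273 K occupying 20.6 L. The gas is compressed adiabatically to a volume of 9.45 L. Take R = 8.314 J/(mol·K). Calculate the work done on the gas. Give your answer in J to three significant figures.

W ≈ 3920 J

Adiabatic: TV^(γ−1) = const with γ = 5/3.
T₂ = T₁ (V₁/V₂)^(γ−1) = 273 × (20.6/9.45)^0.667 = 273 × 1.681 = 459 K.
W_by = nCᵥ(T₁ − T₂) = (1.69)(12.47)(273 − 459) = -3920 J.
Work on gas = −W_by = 3920 J.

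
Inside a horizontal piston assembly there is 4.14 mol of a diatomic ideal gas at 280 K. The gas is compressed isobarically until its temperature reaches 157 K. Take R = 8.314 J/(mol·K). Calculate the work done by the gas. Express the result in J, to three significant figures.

Isobaric: W = P ΔV = nR ΔT.
W = (4.14)(8.314)(157 − 280) = -4234 J.

W ≈ -4230 J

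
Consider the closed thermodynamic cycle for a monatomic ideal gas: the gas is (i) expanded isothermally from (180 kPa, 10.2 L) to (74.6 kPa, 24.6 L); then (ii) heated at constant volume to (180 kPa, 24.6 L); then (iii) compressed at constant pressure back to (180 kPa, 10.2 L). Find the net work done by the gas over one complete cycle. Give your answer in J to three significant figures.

Leg (i): W = PᵢVᵢ ln(V_f/Vᵢ) = (1836) ln(24.6/10.2) = 1616 J.
Leg (ii): W = 0.
Leg (iii): W = PΔV = (180)(10.2 − 24.6) = -2592 J.
W_net = 1616 − 2592 = -975.7 J.

W_net ≈ -976 J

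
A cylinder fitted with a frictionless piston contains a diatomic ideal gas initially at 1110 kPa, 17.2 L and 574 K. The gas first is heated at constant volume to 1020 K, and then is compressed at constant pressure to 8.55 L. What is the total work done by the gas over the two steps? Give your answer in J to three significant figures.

W_total ≈ -17100 J

Step 1 (isochoric): W = 0 (constant volume).
After step 1: P = 1972 kPa (V unchanged).
Step 2 (isobaric): W = PΔV = (1972 kPa)(8.55 − 17.2 L) = -17062 J.
W_total = 0 − 17062 = -17062 J.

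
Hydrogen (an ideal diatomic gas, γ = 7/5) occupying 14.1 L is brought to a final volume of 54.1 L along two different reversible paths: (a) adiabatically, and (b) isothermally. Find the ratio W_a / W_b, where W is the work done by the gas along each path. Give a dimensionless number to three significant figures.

Path (a) adiabatic: W = P₁V₁(1 − (V₁/V₂)^(γ−1))/(γ−1) → W_a/(P₁V₁) = 1.04.
Path (b) isothermal: W = P₁V₁ ln(V₂/V₁) → W_b/(P₁V₁) = 1.345.
W_a / W_b = 1.04 / 1.345 = 0.7734.

W_a / W_b ≈ 0.773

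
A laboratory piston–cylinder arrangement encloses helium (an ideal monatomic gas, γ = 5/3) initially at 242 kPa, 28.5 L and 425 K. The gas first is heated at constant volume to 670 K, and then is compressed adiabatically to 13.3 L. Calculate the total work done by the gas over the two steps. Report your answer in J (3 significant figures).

Step 1 (isochoric): W = 0 (constant volume).
After step 1: P = 381.5 kPa (V unchanged).
Step 2 (adiabatic): W = (P₁V₁ − P₂V₂)/(γ−1) = (10873 − 18072)/0.667 = -10799 J.
W_total = 0 − 10799 = -10799 J.

W_total ≈ -10800 J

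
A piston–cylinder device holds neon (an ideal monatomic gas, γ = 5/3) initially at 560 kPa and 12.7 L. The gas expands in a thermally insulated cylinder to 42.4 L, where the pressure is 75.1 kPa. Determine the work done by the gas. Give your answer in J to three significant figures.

W ≈ 5890 J

Adiabatic: W = (P₁V₁ − P₂V₂)/(γ − 1) with γ = 5/3.
P₁V₁ = 7112 J, P₂V₂ = 3184 J.
W = (7112 − 3184) / 0.6667 = 5892 J.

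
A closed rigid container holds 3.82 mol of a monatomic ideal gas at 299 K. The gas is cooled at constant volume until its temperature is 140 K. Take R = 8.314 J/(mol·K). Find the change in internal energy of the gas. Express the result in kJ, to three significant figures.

Constant volume ⇒ W = 0, so Q = ΔU = nCᵥΔT with Cᵥ = 3R/2 = 12.47 J/(mol·K).
ΔU = (3.82)(12.47)(140 − 299) = -7575 J.

ΔU ≈ -7.57 kJ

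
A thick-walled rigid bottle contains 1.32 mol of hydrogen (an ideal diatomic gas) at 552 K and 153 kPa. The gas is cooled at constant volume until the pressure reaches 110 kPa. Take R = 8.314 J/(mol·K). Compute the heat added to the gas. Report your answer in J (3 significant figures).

Constant volume ⇒ W = 0, so Q = ΔU = nCᵥΔT with Cᵥ = 5R/2 = 20.79 J/(mol·K).
At constant V, T₂/T₁ = P₂/P₁ ⇒ ΔT = T₁(P₂/P₁ − 1) = 552·(110/153 − 1) = -155.1 K.
ΔU = (1.32)(20.79)(-155.1) = -4256 J.

Q ≈ -4260 J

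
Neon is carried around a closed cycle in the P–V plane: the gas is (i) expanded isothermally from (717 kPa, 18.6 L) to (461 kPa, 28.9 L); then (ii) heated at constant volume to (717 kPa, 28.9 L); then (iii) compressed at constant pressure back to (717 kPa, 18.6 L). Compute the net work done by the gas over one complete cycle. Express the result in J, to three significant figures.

W_net ≈ -1510 J

Leg (i): W = PᵢVᵢ ln(V_f/Vᵢ) = (13336) ln(28.9/18.6) = 5877 J.
Leg (ii): W = 0.
Leg (iii): W = PΔV = (717)(18.6 − 28.9) = -7385 J.
W_net = 5877 − 7385 = -1508 J.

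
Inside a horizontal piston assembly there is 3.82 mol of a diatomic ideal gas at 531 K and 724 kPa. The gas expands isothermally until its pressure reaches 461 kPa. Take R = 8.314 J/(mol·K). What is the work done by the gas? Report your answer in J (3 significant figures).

Isothermal process: W = nRT ln(V₂/V₁) = nRT ln(P₁/P₂).
W = (3.82)(8.314)(531) × ln(724/461)
  = 16864 × ln(1.57) = 16864 × 0.4514
W_by_gas = 7612 J.

W ≈ 7610 J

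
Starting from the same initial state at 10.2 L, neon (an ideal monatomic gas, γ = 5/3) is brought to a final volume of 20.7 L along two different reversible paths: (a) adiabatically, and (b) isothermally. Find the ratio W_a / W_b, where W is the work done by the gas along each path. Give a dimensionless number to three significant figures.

Path (a) adiabatic: W = P₁V₁(1 − (V₁/V₂)^(γ−1))/(γ−1) → W_a/(P₁V₁) = 0.5642.
Path (b) isothermal: W = P₁V₁ ln(V₂/V₁) → W_b/(P₁V₁) = 0.7077.
W_a / W_b = 0.5642 / 0.7077 = 0.7972.

W_a / W_b ≈ 0.797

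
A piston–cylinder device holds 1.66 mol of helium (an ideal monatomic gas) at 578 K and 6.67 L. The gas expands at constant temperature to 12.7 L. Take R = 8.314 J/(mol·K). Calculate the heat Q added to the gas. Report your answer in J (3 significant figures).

Isothermal ⇒ ΔU = 0, so Q = W = nRT ln(V₂/V₁).
Q = (1.66)(8.314)(578) ln(12.7/6.67) = 7977 × 0.644 = 5137 J.

Q ≈ 5140 J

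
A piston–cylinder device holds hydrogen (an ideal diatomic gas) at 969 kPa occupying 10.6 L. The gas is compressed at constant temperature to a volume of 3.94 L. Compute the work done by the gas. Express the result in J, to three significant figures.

Isothermal: W = nRT ln(V₂/V₁) = P₁V₁ ln(V₂/V₁).
P₁V₁ = (969 kPa)(10.6 L) = 10271 J.
W = 10271 × ln(3.94/10.6) = 10271 × -0.9897
W_by_gas = -10165 J.

W ≈ -10200 J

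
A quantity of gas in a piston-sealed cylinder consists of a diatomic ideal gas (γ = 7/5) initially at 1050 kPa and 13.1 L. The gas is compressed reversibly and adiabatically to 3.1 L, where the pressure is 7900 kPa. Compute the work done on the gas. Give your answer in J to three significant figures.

W ≈ 26800 J

Adiabatic: W = (P₁V₁ − P₂V₂)/(γ − 1) with γ = 7/5.
P₁V₁ = 13755 J, P₂V₂ = 24490 J.
W = (13755 − 24490) / 0.4 = -26838 J.
Work on gas = −W_by = 26838 J.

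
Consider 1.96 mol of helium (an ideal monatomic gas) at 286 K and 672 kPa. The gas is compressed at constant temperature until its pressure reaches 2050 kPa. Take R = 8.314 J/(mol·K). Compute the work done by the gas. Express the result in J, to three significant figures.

W ≈ -5200 J

Isothermal process: W = nRT ln(V₂/V₁) = nRT ln(P₁/P₂).
W = (1.96)(8.314)(286) × ln(672/2050)
  = 4660 × ln(0.3278) = 4660 × -1.115
W_by_gas = -5198 J.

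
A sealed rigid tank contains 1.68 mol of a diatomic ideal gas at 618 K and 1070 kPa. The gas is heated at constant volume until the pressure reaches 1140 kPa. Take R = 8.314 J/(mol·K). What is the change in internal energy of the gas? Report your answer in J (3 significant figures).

Constant volume ⇒ W = 0, so Q = ΔU = nCᵥΔT with Cᵥ = 5R/2 = 20.79 J/(mol·K).
At constant V, T₂/T₁ = P₂/P₁ ⇒ ΔT = T₁(P₂/P₁ − 1) = 618·(1140/1070 − 1) = 40.43 K.
ΔU = (1.68)(20.79)(40.43) = 1412 J.

ΔU ≈ 1410 J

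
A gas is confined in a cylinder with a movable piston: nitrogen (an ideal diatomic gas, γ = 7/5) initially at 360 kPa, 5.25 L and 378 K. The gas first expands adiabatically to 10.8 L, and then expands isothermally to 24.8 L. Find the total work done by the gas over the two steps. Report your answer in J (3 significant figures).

Step 1 (adiabatic): W = (P₁V₁ − P₂V₂)/(γ−1) = (1890 − 1416)/0.4 = 1184 J.
After step 1: P = 131.1 kPa, V = 10.8 L, T = 283.3 K.
Step 2 (isothermal): W = P₁V₁ ln(V₂/V₁) = (1416) ln(24.8/10.8) = 1177 J.
W_total = 1184 + 1177 = 2362 J.

W_total ≈ 2360 J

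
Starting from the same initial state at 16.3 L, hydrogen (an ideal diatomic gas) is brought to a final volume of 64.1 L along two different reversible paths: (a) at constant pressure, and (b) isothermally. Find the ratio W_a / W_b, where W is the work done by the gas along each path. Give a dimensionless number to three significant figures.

Path (a) isobaric: W = P₁(V₂ − V₁) → W_a/(P₁V₁) = 2.933.
Path (b) isothermal: W = P₁V₁ ln(V₂/V₁) → W_b/(P₁V₁) = 1.369.
W_a / W_b = 2.933 / 1.369 = 2.142.

W_a / W_b ≈ 2.14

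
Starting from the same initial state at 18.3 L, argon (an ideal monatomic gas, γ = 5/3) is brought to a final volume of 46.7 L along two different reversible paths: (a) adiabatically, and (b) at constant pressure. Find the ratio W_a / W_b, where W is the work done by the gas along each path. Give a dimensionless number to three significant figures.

W_a / W_b ≈ 0.449

Path (a) adiabatic: W = P₁V₁(1 − (V₁/V₂)^(γ−1))/(γ−1) → W_a/(P₁V₁) = 0.6968.
Path (b) isobaric: W = P₁(V₂ − V₁) → W_b/(P₁V₁) = 1.552.
W_a / W_b = 0.6968 / 1.552 = 0.449.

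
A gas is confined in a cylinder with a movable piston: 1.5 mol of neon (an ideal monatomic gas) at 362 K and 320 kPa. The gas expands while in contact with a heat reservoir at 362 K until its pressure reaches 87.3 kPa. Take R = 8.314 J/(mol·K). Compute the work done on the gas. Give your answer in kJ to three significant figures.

Isothermal process: W = nRT ln(V₂/V₁) = nRT ln(P₁/P₂).
W = (1.5)(8.314)(362) × ln(320/87.3)
  = 4515 × ln(3.666) = 4515 × 1.299
W_by_gas = 5864 J; work on gas = −W_by = -5864 J.

W ≈ -5.86 kJ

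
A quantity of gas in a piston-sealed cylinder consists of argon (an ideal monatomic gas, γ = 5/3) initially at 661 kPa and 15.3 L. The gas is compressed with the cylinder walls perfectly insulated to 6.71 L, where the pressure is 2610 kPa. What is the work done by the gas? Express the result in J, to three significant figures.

W ≈ -11100 J

Adiabatic: W = (P₁V₁ − P₂V₂)/(γ − 1) with γ = 5/3.
P₁V₁ = 10113 J, P₂V₂ = 17513 J.
W = (10113 − 17513) / 0.6667 = -11100 J.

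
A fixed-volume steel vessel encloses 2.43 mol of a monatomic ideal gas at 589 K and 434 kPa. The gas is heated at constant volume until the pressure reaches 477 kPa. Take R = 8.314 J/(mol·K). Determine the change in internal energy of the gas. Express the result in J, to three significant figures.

Constant volume ⇒ W = 0, so Q = ΔU = nCᵥΔT with Cᵥ = 3R/2 = 12.47 J/(mol·K).
At constant V, T₂/T₁ = P₂/P₁ ⇒ ΔT = T₁(P₂/P₁ − 1) = 589·(477/434 − 1) = 58.36 K.
ΔU = (2.43)(12.47)(58.36) = 1768 J.

ΔU ≈ 1770 J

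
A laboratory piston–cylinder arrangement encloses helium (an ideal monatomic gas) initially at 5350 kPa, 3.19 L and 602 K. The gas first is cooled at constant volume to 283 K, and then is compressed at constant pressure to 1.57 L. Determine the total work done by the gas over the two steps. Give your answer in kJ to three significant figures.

Step 1 (isochoric): W = 0 (constant volume).
After step 1: P = 2515 kPa (V unchanged).
Step 2 (isobaric): W = PΔV = (2515 kPa)(1.57 − 3.19 L) = -4074 J.
W_total = 0 − 4074 = -4074 J.

W_total ≈ -4.07 kJ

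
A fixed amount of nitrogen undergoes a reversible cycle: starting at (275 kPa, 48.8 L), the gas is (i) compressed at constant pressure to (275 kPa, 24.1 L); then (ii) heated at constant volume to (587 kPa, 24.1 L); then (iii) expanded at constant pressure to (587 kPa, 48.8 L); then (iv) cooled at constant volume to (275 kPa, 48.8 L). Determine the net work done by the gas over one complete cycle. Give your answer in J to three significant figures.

Constant-volume legs do no work.
W(i) = (275)(24.1 − 48.8) = -6792 J; W(iii) = (587)(48.8 − 24.1) = 14499 J.
W_net = -6792 + 14499 = 7706 J (the clockwise enclosed area).

W_net ≈ 7710 J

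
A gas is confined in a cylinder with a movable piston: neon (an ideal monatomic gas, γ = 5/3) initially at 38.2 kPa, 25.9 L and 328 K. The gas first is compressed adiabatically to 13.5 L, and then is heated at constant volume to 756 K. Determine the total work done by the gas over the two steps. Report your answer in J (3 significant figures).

Step 1 (adiabatic): W = (P₁V₁ − P₂V₂)/(γ−1) = (989.4 − 1528)/0.667 = -807.3 J.
Step 2 (isochoric): W = 0 (constant volume).
W_total = -807.3 + 0 = -807.3 J.

W_total ≈ -807 J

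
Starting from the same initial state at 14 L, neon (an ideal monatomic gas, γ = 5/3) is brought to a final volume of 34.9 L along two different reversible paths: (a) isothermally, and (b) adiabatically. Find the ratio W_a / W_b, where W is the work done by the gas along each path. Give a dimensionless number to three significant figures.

W_a / W_b ≈ 1.34

Path (a) isothermal: W = P₁V₁ ln(V₂/V₁) → W_a/(P₁V₁) = 0.9134.
Path (b) adiabatic: W = P₁V₁(1 − (V₁/V₂)^(γ−1))/(γ−1) → W_b/(P₁V₁) = 0.6841.
W_a / W_b = 0.9134 / 0.6841 = 1.335.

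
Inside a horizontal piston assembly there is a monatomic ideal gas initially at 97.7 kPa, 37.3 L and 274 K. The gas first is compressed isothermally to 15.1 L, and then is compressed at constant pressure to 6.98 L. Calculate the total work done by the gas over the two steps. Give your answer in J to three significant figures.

Step 1 (isothermal): W = P₁V₁ ln(V₂/V₁) = (3644) ln(15.1/37.3) = -3295 J.
After step 1: P = 241.3 kPa, V = 15.1 L, T = 274 K.
Step 2 (isobaric): W = PΔV = (241.3 kPa)(6.98 − 15.1 L) = -1960 J.
W_total = -3295 − 1960 = -5255 J.

W_total ≈ -5260 J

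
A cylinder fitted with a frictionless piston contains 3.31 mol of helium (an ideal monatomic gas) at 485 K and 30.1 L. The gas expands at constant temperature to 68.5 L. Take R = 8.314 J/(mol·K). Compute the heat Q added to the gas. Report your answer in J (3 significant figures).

Q ≈ 11000 J

Isothermal ⇒ ΔU = 0, so Q = W = nRT ln(V₂/V₁).
Q = (3.31)(8.314)(485) ln(68.5/30.1) = 13347 × 0.8223 = 10975 J.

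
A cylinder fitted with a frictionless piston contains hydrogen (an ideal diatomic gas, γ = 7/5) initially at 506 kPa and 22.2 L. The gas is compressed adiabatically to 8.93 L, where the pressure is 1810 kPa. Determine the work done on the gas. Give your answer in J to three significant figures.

Adiabatic: W = (P₁V₁ − P₂V₂)/(γ − 1) with γ = 7/5.
P₁V₁ = 11233 J, P₂V₂ = 16163 J.
W = (11233 − 16163) / 0.4 = -12325 J.
Work on gas = −W_by = 12325 J.

W ≈ 12300 J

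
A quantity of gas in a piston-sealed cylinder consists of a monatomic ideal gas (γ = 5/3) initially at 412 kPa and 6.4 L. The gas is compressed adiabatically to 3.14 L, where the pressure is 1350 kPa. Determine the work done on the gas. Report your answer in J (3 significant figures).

Adiabatic: W = (P₁V₁ − P₂V₂)/(γ − 1) with γ = 5/3.
P₁V₁ = 2637 J, P₂V₂ = 4239 J.
W = (2637 − 4239) / 0.6667 = -2403 J.
Work on gas = −W_by = 2403 J.

W ≈ 2400 J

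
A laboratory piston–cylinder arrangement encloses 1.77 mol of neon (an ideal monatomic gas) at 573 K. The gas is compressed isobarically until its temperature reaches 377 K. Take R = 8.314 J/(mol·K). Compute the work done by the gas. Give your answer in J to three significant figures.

W ≈ -2880 J

Isobaric: W = P ΔV = nR ΔT.
W = (1.77)(8.314)(377 − 573) = -2884 J.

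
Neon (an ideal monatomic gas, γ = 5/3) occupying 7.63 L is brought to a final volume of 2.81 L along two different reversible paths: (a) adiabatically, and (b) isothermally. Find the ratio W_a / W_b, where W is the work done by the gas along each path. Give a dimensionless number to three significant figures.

Path (a) adiabatic: W = P₁V₁(1 − (V₁/V₂)^(γ−1))/(γ−1) → W_a/(P₁V₁) = -1.419.
Path (b) isothermal: W = P₁V₁ ln(V₂/V₁) → W_b/(P₁V₁) = -0.9989.
W_a / W_b = -1.419 / -0.9989 = 1.421.

W_a / W_b ≈ 1.42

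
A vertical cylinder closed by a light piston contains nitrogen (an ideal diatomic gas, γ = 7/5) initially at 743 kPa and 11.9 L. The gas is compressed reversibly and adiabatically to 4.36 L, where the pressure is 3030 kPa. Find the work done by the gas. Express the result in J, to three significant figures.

W ≈ -10900 J

Adiabatic: W = (P₁V₁ − P₂V₂)/(γ − 1) with γ = 7/5.
P₁V₁ = 8842 J, P₂V₂ = 13211 J.
W = (8842 − 13211) / 0.4 = -10923 J.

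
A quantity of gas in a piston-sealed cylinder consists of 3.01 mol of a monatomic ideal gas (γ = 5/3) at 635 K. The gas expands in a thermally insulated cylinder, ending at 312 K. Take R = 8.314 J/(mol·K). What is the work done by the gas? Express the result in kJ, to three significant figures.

Adiabatic ⇒ Q = 0, so W_by = −ΔU = nCᵥ(T₁ − T₂).
Cᵥ = 3R/2 = 12.47 J/(mol·K).
W = (3.01)(12.47)(635 − 312) = 12125 J.

W ≈ 12.1 kJ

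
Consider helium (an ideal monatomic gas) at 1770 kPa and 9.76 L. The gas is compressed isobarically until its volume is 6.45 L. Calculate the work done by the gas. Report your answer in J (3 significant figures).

W ≈ -5860 J

Isobaric: W = P ΔV.
W = (1770 kPa)(6.45 − 9.76 L) = (1770)(-3.31) = -5859 J.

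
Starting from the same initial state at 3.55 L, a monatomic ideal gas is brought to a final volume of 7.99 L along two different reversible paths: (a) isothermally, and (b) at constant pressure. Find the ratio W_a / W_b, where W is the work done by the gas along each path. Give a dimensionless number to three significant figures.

W_a / W_b ≈ 0.649

Path (a) isothermal: W = P₁V₁ ln(V₂/V₁) → W_a/(P₁V₁) = 0.8112.
Path (b) isobaric: W = P₁(V₂ − V₁) → W_b/(P₁V₁) = 1.251.
W_a / W_b = 0.8112 / 1.251 = 0.6486.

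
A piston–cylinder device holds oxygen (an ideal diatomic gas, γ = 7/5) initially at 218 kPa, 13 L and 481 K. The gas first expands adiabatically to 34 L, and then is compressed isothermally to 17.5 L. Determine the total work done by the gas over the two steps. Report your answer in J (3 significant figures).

W_total ≈ 981 J

Step 1 (adiabatic): W = (P₁V₁ − P₂V₂)/(γ−1) = (2834 − 1929)/0.4 = 2262 J.
After step 1: P = 56.74 kPa, V = 34 L, T = 327.4 K.
Step 2 (isothermal): W = P₁V₁ ln(V₂/V₁) = (1929) ln(17.5/34) = -1281 J.
W_total = 2262 − 1281 = 980.6 J.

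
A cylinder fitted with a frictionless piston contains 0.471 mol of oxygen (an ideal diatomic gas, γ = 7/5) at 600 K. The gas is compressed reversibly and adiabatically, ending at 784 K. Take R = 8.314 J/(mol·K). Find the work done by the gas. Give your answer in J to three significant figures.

Adiabatic ⇒ Q = 0, so W_by = −ΔU = nCᵥ(T₁ − T₂).
Cᵥ = 5R/2 = 20.79 J/(mol·K).
W = (0.471)(20.79)(600 − 784) = -1801 J.

W ≈ -1800 J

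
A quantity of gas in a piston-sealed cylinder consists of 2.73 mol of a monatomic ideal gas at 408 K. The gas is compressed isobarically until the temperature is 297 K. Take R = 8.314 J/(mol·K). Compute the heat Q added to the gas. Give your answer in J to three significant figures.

Q ≈ -6300 J

Isobaric: W = nRΔT = (2.73)(8.314)(-111) = -2519 J.
ΔU = nCᵥΔT with Cᵥ = 3R/2: ΔU = (2.73)(12.47)(-111) = -3779 J.
Q = ΔU + W = -3779 − 2519 = -6298 J.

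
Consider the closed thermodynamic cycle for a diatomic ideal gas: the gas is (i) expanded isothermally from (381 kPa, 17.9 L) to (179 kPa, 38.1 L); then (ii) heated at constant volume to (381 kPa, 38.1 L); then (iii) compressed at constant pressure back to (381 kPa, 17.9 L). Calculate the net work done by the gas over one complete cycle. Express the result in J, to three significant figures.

Leg (i): W = PᵢVᵢ ln(V_f/Vᵢ) = (6820) ln(38.1/17.9) = 5152 J.
Leg (ii): W = 0.
Leg (iii): W = PΔV = (381)(17.9 − 38.1) = -7696 J.
W_net = 5152 − 7696 = -2544 J.

W_net ≈ -2540 J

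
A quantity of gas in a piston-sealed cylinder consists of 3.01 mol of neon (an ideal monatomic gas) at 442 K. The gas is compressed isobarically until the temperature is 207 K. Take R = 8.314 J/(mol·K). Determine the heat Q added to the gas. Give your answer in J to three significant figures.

Q ≈ -14700 J

Isobaric: W = nRΔT = (3.01)(8.314)(-235) = -5881 J.
ΔU = nCᵥΔT with Cᵥ = 3R/2: ΔU = (3.01)(12.47)(-235) = -8821 J.
Q = ΔU + W = -8821 − 5881 = -14702 J.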